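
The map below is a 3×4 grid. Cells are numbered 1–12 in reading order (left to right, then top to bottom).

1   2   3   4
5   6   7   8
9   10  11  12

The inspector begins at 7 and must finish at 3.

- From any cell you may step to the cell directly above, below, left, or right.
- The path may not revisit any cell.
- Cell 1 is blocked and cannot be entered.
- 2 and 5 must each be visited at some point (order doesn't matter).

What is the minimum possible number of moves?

Any route passes through 2 and 5 in some order between 7 and 3. Summing Manhattan distances along each leg and taking the cheapest ordering (7 → 5 → 2 → 3) gives a lower bound of 2 + 2 + 1 = 5 moves.
The shortest route satisfying every rule uses 7 moves: 7 → 11 → 10 → 9 → 5 → 6 → 2 → 3.
The no-revisit rule (legs can't share cells) pushes the minimum above the 5-move bound; an exhaustive check rules out every length from 5 to 6, leaving 7 as the minimum.

7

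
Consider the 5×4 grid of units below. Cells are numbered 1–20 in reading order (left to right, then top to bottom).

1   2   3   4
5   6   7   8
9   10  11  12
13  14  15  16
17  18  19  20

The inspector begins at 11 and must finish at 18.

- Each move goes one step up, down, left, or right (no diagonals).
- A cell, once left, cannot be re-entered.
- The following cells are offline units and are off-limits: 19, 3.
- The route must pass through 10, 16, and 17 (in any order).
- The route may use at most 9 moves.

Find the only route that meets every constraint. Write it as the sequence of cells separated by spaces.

The 9-move cap with required stops at 10, 16, 17 leaves no slack for detours.
Route from 11: right 1 to 12, down 1 to 16, left 2 to 14, up 1 to 10, left 1 to 9, down 2 to 17, right 1 to 18 — 9 moves in all.
Check: all required cells visited; 9 ≤ 9 moves.

11 12 16 15 14 10 9 13 17 18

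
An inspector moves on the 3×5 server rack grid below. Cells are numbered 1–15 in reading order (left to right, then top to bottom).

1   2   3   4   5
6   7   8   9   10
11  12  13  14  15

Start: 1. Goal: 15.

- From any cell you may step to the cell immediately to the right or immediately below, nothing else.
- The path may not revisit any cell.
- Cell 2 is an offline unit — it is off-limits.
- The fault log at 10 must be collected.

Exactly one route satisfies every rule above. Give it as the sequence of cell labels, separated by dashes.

Moves only go right or down, so the column and row indices never decrease.
Route from 1: down 1 to 6, right 4 to 10, down 1 to 15 — 6 moves in all.
Check: all required cells visited.

1 - 6 - 7 - 8 - 9 - 10 - 15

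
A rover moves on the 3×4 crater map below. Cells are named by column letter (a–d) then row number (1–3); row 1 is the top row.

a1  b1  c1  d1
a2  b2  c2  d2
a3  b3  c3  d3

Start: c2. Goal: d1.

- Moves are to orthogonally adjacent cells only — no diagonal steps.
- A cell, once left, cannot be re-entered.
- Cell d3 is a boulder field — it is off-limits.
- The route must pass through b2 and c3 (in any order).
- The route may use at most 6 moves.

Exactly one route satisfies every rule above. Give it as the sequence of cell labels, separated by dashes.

The 6-move cap with required stops at b2, c3 leaves no slack for detours.
Route from c2: down 1 to c3, left 1 to b3, up 2 to b1, right 2 to d1 — 6 moves in all.
Check: all required cells visited; 6 ≤ 6 moves.

c2 - c3 - b3 - b2 - b1 - c1 - d1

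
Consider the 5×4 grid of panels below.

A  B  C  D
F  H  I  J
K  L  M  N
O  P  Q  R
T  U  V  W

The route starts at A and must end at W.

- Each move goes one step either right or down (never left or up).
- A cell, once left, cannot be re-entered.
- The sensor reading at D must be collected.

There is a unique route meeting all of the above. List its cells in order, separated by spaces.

A B C D J N R W

Moves only go right or down, so the column and row indices never decrease.
Route from A: right 3 to D, down 4 to W — 7 moves in all.
Check: all required cells visited.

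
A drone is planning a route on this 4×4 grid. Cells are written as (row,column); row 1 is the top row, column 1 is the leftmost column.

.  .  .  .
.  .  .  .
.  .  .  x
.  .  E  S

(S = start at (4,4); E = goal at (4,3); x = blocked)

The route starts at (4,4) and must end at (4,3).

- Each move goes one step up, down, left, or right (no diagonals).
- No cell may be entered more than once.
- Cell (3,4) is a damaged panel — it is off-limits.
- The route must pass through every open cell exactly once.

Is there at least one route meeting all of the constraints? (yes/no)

Colour the cells like a checkerboard: each orthogonal step flips colour, so a Hamiltonian route alternates colours. Here there are 8 cells of one colour and 7 of the other, with start on the opposite colour to the goal — the counts and endpoints can't be arranged into an alternating sequence of length 15, so no Hamiltonian route exists.

no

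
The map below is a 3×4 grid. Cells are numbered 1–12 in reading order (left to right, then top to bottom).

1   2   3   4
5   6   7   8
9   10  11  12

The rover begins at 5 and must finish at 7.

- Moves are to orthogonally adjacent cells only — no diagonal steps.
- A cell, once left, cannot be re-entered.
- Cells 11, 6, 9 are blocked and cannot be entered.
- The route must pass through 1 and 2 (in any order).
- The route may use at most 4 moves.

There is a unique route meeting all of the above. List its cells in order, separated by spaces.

The budget equals the shortest possible length, so every move has to be on a shortest route through the required cells.
Route from 5: up 1 to 1, right 2 to 3, down 1 to 7 — 4 moves in all.
Check: all required cells visited; 4 ≤ 4 moves.

5 1 2 3 7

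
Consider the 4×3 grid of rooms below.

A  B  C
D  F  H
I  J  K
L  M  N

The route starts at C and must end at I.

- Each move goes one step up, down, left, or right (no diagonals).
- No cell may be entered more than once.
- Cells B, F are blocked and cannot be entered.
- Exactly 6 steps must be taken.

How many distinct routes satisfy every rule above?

3

Need simple routes of exactly 6 moves from C to I (Manhattan distance 4, so 1 moves are spent on a detour and 1 undoing it).
Enumerating: C H K N M J I | C H K N M L I | C H K J M L I.
That gives 3 routes.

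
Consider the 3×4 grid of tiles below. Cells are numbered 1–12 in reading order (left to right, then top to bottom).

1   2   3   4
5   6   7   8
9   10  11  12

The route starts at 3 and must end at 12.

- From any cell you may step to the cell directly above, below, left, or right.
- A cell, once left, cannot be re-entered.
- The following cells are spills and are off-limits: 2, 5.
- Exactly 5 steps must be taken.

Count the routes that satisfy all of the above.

Need simple routes of exactly 5 moves from 3 to 12 (Manhattan distance 3, so 1 moves are spent on a detour and 1 undoing it).
Enumerating: 3 7 6 10 11 12 | 3 4 8 7 11 12.
That gives 2 routes.

2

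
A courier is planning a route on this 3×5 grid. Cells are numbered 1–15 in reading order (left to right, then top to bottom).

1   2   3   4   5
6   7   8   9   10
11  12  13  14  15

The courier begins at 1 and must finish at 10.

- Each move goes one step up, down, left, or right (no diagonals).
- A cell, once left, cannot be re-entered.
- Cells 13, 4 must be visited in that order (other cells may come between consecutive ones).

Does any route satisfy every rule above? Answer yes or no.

One route that works: 1 → 6 → 11 → 12 → 13 → 8 → 3 → 4 → 9 → 10.

yes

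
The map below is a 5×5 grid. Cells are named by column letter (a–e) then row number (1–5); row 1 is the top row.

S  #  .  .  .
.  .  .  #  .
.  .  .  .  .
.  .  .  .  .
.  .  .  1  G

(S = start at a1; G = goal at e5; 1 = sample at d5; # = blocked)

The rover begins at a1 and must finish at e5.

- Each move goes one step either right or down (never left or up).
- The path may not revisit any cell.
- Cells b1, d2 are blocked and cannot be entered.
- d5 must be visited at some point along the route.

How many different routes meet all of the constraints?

19

A right/down-only route from a1 to e5 makes exactly 4 down-moves and 4 right-moves in some order.
With no other constraints that would be C(8,4) = 70 routes.
Split at d5 and multiply the segment counts (each segment already excludes blocked cells): a1→d5: 19; d5→e5: 1; product = 19.
That gives 19 routes.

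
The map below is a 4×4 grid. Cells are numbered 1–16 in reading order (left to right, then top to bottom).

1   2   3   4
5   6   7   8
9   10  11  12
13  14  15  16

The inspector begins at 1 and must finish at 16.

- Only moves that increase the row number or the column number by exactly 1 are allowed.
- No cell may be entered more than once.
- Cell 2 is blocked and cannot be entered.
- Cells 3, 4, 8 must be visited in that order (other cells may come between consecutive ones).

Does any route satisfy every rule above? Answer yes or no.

Every right/down route from 1 to 3 runs into a blocked cell, so that leg cannot be completed.

no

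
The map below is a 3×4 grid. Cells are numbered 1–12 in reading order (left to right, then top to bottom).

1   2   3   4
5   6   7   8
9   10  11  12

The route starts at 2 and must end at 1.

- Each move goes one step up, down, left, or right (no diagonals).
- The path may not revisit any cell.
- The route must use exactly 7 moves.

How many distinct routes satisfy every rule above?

5

Need simple routes of exactly 7 moves from 2 to 1 (Manhattan distance 1, so 3 moves are spent on a detour and 3 undoing it).
Enumerating: 2 6 7 11 10 9 5 1 | 2 3 7 11 10 6 5 1 | 2 3 7 11 10 9 5 1 | 2 3 7 6 10 9 5 1 | 2 3 4 8 7 6 5 1.
That gives 5 routes.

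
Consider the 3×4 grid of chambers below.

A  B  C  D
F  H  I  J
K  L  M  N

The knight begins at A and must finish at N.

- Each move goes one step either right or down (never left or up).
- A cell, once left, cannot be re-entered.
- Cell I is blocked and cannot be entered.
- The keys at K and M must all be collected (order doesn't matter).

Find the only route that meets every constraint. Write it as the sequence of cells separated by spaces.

A F K L M N

Moves only go right or down, so the column and row indices never decrease.
Route from A: 2× down (reaching K), 3× right (reaching N) — 5 moves in all.
Check: all required cells visited.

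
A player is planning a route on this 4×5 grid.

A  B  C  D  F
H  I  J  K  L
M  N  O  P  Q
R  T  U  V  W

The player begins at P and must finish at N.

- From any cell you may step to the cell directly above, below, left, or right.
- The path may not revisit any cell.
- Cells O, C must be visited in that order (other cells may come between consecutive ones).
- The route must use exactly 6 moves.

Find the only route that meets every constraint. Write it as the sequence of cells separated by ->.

P -> O -> J -> C -> B -> I -> N

The waypoints must appear in the order O, C, with no cell reused.
Route from P: left 1 to O, up 2 to C, left 1 to B, down 2 to N — 6 moves in all.
Check: order respected (O at step 1, C at step 3); 6 moves as required.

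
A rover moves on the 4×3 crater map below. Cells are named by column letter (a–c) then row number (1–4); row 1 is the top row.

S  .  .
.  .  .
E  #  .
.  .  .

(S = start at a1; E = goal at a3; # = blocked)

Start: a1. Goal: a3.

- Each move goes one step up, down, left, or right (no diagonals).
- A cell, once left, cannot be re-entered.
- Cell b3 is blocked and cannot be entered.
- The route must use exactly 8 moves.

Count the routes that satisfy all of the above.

3

Need simple routes of exactly 8 moves from a1 to a3 (Manhattan distance 2, so 3 moves are spent on a detour and 3 undoing it).
Enumerating: a1 a2 b2 c2 c3 c4 b4 a4 a3 | a1 b1 b2 c2 c3 c4 b4 a4 a3 | a1 b1 c1 c2 c3 c4 b4 a4 a3.
That gives 3 routes.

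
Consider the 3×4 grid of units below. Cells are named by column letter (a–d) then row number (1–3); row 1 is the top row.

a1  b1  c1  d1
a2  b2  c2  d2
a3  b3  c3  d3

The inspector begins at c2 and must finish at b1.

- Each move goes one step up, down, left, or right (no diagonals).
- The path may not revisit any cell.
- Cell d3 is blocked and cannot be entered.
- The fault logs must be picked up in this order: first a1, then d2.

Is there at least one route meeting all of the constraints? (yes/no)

Even ignoring the required order, no revisit-free route from c2 to b1 manages to pass through all of a1 and d2: branching out from c2, every path either misses one of them or, having collected them, can no longer reach b1 without re-entering a cell.

no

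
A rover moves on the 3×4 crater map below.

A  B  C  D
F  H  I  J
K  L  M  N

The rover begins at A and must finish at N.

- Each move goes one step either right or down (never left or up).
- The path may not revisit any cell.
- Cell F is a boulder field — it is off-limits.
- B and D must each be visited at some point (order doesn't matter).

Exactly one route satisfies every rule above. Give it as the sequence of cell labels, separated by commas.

Moves only go right or down, so the column and row indices never decrease.
Route from A: right 3 to D, down 2 to N — 5 moves in all.
Check: all required cells visited.

A, B, C, D, J, N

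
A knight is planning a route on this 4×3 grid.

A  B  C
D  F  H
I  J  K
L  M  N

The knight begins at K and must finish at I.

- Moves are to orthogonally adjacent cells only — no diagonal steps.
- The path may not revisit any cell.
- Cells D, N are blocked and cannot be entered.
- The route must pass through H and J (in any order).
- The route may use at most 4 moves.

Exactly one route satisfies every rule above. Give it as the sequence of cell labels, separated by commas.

K, H, F, J, I

Any route must reach H and J and still end at I within 4 moves, so the order of the required stops is forced.
Route from K: up 1 to H, left 1 to F, down 1 to J, left 1 to I — 4 moves in all.
Check: all required cells visited; 4 ≤ 4 moves.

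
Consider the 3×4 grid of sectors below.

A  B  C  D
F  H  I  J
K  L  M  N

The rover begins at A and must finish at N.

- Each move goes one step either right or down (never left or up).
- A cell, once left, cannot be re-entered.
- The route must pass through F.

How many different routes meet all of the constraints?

A right/down-only route from A to N makes exactly 2 down-moves and 3 right-moves in some order.
With no other constraints that would be C(5,2) = 10 routes.
Split at F and multiply the segment counts: A→F: 1; F→N: 4; product = 4.
That gives 4 routes.

4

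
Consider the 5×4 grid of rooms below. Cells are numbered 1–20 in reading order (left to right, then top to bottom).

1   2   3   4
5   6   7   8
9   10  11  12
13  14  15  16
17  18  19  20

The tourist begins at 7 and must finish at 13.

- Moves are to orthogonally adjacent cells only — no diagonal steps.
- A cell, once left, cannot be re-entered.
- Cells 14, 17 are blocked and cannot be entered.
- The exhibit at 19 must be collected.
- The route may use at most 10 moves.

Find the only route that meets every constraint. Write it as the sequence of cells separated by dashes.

Any route must reach 19 and still end at 13 within 10 moves, so the order of the required stops is forced.
Route from 7: right 1 to 8, down 3 to 20, left 1 to 19, up 2 to 11, left 2 to 9, down 1 to 13 — 10 moves in all.
Check: all required cells visited; 10 ≤ 10 moves.

7 - 8 - 12 - 16 - 20 - 19 - 15 - 11 - 10 - 9 - 13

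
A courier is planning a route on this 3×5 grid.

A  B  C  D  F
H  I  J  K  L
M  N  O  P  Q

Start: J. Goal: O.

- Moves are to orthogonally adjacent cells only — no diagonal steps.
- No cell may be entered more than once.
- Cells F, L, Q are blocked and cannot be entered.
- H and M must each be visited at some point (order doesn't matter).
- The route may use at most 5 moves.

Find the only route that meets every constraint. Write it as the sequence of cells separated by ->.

J -> I -> H -> M -> N -> O

The budget equals the shortest possible length, so every move has to be on a shortest route through the required cells.
Route from J: left 2 to H, down 1 to M, right 2 to O — 5 moves in all.
Check: all required cells visited; 5 ≤ 5 moves.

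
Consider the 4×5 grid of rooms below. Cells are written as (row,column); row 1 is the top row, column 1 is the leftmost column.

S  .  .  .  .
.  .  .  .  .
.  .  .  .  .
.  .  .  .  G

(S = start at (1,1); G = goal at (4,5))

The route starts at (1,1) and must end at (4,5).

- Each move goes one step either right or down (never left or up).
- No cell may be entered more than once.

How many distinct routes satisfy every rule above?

35

A right/down-only route from (1,1) to (4,5) makes exactly 3 down-moves and 4 right-moves in some order.
With no other constraints that would be C(7,3) = 35 routes.
That gives 35 routes.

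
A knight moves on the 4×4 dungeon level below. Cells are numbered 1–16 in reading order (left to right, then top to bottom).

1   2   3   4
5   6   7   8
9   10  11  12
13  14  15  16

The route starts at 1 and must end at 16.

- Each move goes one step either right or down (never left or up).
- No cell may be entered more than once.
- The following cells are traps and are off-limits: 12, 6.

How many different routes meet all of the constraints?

A right/down-only route from 1 to 16 makes exactly 3 down-moves and 3 right-moves in some order.
With no other constraints that would be C(6,3) = 20 routes.
Subtract routes through each blocked cell (inclusion–exclusion for overlaps): − through 6: 12 − through 12: 10 + through 6&12: 6 → 4.
That gives 4 routes.

4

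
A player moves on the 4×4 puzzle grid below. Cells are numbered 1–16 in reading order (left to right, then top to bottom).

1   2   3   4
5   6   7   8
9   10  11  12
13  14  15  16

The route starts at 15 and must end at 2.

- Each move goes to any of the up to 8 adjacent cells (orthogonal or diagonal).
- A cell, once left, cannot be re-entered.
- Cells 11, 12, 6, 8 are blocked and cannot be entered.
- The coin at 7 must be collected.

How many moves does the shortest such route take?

Any route passes through 7 somewhere between 15 and 2. Summing Chebyshev distances along the two legs (15 → 7 → 2) gives a lower bound of 2 + 1 = 3 moves.
A route of 3 moves achieves this: 15 → 10 → 7 → 2.
Since 3 matches the lower bound, it is optimal.

3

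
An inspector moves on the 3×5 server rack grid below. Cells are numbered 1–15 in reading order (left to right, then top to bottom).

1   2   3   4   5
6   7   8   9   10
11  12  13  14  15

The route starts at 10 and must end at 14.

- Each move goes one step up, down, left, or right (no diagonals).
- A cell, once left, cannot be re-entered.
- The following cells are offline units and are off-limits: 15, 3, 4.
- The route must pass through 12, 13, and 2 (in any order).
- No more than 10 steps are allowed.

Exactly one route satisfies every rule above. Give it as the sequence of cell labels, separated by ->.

10 -> 9 -> 8 -> 7 -> 2 -> 1 -> 6 -> 11 -> 12 -> 13 -> 14

The budget equals the shortest possible length, so every move has to be on a shortest route through the required cells.
Route from 10: left 3 to 7, up 1 to 2, left 1 to 1, down 2 to 11, right 3 to 14 — 10 moves in all.
Check: all required cells visited; 10 ≤ 10 moves.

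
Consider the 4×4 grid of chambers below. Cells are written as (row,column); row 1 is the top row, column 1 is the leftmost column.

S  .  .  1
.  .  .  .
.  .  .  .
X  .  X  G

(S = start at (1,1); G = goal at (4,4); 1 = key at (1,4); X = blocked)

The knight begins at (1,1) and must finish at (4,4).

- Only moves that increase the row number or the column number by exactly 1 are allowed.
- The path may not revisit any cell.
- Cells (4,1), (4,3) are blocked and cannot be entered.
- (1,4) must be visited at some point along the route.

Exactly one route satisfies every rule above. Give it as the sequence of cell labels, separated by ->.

(1,1) -> (1,2) -> (1,3) -> (1,4) -> (2,4) -> (3,4) -> (4,4)

Moves only go right or down, so the column and row indices never decrease.
Route from (1,1): 3× right (reaching (1,4)), 3× down (reaching (4,4)) — 6 moves in all.
Check: all required cells visited.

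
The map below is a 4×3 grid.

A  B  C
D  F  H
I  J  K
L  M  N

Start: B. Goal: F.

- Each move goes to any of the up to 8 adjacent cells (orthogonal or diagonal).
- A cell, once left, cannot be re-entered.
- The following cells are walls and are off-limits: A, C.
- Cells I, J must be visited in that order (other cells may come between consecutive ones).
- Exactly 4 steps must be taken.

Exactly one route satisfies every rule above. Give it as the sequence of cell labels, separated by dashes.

B - D - I - J - F

The waypoints must appear in the order I, J, with no cell reused.
Route from B: down-left 1 to D, down 1 to I, right 1 to J, up 1 to F — 4 moves in all.
Check: order respected (I at step 2, J at step 3); 4 moves as required.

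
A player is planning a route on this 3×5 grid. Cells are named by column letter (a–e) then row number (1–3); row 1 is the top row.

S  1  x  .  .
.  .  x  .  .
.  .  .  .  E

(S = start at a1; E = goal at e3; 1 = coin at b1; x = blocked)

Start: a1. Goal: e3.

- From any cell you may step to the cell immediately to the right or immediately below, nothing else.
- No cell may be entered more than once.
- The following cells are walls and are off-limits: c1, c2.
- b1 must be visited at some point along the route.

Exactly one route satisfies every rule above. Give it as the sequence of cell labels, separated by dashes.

a1 - b1 - b2 - b3 - c3 - d3 - e3

Moves only go right or down, so the column and row indices never decrease.
Route from a1: right 1 to b1, down 2 to b3, right 3 to e3 — 6 moves in all.
Check: all required cells visited.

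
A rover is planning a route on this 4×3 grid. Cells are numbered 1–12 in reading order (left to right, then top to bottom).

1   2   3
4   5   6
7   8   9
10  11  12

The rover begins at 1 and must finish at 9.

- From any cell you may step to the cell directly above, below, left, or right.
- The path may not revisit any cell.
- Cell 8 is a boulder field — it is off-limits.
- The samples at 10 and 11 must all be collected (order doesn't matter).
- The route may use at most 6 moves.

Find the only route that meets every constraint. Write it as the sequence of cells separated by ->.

The 6-move cap with required stops at 10, 11 leaves no slack for detours.
Route from 1: down 3 to 10, right 2 to 12, up 1 to 9 — 6 moves in all.
Check: all required cells visited; 6 ≤ 6 moves.

1 -> 4 -> 7 -> 10 -> 11 -> 12 -> 9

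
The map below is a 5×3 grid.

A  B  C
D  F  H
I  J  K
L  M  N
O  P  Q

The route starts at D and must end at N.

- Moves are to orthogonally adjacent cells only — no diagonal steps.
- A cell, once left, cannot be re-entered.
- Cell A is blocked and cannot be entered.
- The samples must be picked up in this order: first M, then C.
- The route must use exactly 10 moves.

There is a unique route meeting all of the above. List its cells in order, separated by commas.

The waypoints must appear in the order M, C, with no cell reused.
Route from D: down 2 to L, right 1 to M, up 3 to B, right 1 to C, down 3 to N — 10 moves in all.
Check: order respected (M at step 3, C at step 7); 10 moves as required.

D, I, L, M, J, F, B, C, H, K, N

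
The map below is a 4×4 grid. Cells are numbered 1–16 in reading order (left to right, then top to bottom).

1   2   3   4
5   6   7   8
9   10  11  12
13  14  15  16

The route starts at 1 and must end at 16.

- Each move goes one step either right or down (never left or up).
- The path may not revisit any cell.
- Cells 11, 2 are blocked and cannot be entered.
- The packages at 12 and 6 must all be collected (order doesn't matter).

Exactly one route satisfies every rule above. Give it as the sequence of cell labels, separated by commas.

1, 5, 6, 7, 8, 12, 16

Moves only go right or down, so the column and row indices never decrease.
Route from 1: down 1 to 5, right 3 to 8, down 2 to 16 — 6 moves in all.
Check: all required cells visited.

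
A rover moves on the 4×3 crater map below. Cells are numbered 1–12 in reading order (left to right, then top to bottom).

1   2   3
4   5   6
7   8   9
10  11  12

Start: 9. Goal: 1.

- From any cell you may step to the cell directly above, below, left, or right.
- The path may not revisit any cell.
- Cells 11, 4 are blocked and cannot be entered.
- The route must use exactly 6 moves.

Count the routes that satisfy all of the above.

1

Need simple routes of exactly 6 moves from 9 to 1 (Manhattan distance 4, so 1 moves are spent on a detour and 1 undoing it).
Enumerating: 9 8 5 6 3 2 1.
That gives 1 route.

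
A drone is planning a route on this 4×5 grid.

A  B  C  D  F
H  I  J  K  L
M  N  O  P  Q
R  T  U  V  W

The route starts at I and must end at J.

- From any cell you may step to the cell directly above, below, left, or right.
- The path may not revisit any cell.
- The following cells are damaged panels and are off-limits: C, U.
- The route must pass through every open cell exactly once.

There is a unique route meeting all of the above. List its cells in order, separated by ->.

I -> B -> A -> H -> M -> R -> T -> N -> O -> P -> V -> W -> Q -> L -> F -> D -> K -> J

Need to visit all 18 open cells exactly once, starting at I and ending at J.
Cell T has only two open neighbours (N and R), so the path must pass straight through it: one of those is the cell it's entered from and the other is where it exits.
Route from I: up 1 to B, left 1 to A, down 3 to R, right 1 to T, up 1 to N, right 2 to P, down 1 to V, right 1 to W, up 3 to F, left 1 to D, down 1 to K, left 1 to J — 17 moves in all.
Check: all 18 open cells covered.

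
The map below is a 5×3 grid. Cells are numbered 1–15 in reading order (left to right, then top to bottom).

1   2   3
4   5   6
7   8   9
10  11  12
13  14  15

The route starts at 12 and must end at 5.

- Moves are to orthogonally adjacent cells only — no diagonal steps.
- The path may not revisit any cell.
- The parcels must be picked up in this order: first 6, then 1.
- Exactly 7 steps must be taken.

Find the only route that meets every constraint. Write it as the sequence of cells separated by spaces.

12 9 6 3 2 1 4 5

The waypoints must appear in the order 6, 1, with no cell reused.
Route from 12: 3× up (reaching 3), 2× left (reaching 1), down to 4, right to 5 — 7 moves in all.
Check: order respected (6 at step 2, 1 at step 5); 7 moves as required.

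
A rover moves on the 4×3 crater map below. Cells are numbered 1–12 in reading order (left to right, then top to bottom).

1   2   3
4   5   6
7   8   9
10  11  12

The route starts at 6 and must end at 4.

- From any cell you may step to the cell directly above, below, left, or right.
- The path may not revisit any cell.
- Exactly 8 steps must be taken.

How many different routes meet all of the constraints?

Need simple routes of exactly 8 moves from 6 to 4 (Manhattan distance 2, so 3 moves are spent on a detour and 3 undoing it).
Enumerating: 6 3 2 5 8 11 10 7 4 | 6 9 12 11 8 5 2 1 4 | 6 9 12 11 10 7 8 5 4 | 6 5 8 9 12 11 10 7 4.
That gives 4 routes.

4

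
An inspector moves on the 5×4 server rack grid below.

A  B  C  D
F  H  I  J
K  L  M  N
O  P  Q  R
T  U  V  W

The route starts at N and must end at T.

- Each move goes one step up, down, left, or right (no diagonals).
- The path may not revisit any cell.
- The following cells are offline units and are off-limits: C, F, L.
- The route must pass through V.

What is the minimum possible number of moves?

5

Any route passes through V somewhere between N and T. Summing Manhattan distances along the two legs (N → V → T) gives a lower bound of 3 + 2 = 5 moves.
A route of 5 moves achieves this: N → R → W → V → U → T.
Since 5 matches the lower bound, it is optimal.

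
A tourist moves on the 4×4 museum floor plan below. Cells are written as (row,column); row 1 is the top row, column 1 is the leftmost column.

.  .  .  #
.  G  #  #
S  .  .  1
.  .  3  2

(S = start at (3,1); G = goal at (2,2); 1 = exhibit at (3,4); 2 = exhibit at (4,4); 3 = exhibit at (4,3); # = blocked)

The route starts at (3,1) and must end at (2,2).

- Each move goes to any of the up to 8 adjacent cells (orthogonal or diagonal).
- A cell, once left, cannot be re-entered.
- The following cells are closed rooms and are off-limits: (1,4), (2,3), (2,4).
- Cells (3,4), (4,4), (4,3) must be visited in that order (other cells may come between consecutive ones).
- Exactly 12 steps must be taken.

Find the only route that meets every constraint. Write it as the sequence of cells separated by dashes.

The waypoints must appear in the order (3,4), (4,4), (4,3), with no cell reused.
Route from (3,1): down 1 to (4,1), right 1 to (4,2), up-right 1 to (3,3), right 1 to (3,4), down 1 to (4,4), left 1 to (4,3), up-left 2 to (2,1), up 1 to (1,1), right 2 to (1,3), down-left 1 to (2,2) — 12 moves in all.
Check: order respected (1 at step 4, 2 at step 5, 3 at step 6); 12 moves as required.

(3,1) - (4,1) - (4,2) - (3,3) - (3,4) - (4,4) - (4,3) - (3,2) - (2,1) - (1,1) - (1,2) - (1,3) - (2,2)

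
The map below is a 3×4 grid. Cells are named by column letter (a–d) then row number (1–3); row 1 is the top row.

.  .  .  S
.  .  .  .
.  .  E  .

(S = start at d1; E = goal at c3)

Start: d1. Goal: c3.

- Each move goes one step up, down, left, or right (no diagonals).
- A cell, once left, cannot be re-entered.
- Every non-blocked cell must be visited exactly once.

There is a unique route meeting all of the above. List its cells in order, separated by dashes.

d1 - c1 - b1 - a1 - a2 - a3 - b3 - b2 - c2 - d2 - d3 - c3

Need to visit all 12 open cells exactly once, starting at d1 and ending at c3.
Cell d3 has only two open neighbours (d2 and c3), so the path must pass straight through it: one of those is the cell it's entered from and the other is where it exits.
Route from d1: 3× left (reaching a1), 2× down (reaching a3), right to b3, up to b2, 2× right (reaching d2), down to d3, left to c3 — 11 moves in all.
Check: all 12 open cells covered.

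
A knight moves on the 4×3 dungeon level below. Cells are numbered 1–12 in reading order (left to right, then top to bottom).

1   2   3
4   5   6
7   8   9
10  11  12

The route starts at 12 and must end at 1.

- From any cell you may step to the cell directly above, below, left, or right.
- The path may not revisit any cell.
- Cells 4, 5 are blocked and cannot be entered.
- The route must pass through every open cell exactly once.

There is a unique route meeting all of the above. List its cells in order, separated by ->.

12 -> 11 -> 10 -> 7 -> 8 -> 9 -> 6 -> 3 -> 2 -> 1

Need to visit all 10 open cells exactly once, starting at 12 and ending at 1.
Cell 3 has only two open neighbours (6 and 2), so the path must pass straight through it: one of those is the cell it's entered from and the other is where it exits.
Route from 12: left 2 to 10, up 1 to 7, right 2 to 9, up 2 to 3, left 2 to 1 — 9 moves in all.
Check: all 10 open cells covered.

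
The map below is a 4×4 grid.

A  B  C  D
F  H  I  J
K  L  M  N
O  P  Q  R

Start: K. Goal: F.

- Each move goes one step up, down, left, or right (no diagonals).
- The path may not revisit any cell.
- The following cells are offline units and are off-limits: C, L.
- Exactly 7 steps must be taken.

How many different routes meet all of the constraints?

Need simple routes of exactly 7 moves from K to F (Manhattan distance 1, so 3 moves are spent on a detour and 3 undoing it).
Enumerating: K O P Q M I H F.
That gives 1 route.

1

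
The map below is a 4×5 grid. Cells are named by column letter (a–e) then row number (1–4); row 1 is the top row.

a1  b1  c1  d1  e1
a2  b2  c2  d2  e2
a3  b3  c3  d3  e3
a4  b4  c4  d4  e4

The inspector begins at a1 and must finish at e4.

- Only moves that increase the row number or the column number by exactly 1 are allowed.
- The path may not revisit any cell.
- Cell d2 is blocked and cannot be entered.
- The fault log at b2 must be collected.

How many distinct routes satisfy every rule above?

A right/down-only route from a1 to e4 makes exactly 3 down-moves and 4 right-moves in some order.
With no other constraints that would be C(7,3) = 35 routes.
Split at b2 and multiply the segment counts (each segment already excludes blocked cells): a1→b2: 2; b2→e4: 7; product = 14.
That gives 14 routes.

14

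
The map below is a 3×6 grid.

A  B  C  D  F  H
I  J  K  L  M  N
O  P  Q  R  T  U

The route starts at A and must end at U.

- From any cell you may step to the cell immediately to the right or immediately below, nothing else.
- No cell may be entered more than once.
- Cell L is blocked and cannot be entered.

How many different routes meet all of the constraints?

A right/down-only route from A to U makes exactly 2 down-moves and 5 right-moves in some order.
With no other constraints that would be C(7,2) = 21 routes.
Subtract routes through each blocked cell (inclusion–exclusion for overlaps): − through L: 12 → 9.
That gives 9 routes.

9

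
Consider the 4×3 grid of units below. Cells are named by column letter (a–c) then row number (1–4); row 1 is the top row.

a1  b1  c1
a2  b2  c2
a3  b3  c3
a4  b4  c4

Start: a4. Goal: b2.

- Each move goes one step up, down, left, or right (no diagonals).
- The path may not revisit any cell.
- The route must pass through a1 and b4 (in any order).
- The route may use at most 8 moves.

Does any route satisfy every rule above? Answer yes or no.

yes

One route that works: a4 → b4 → b3 → a3 → a2 → a1 → b1 → b2.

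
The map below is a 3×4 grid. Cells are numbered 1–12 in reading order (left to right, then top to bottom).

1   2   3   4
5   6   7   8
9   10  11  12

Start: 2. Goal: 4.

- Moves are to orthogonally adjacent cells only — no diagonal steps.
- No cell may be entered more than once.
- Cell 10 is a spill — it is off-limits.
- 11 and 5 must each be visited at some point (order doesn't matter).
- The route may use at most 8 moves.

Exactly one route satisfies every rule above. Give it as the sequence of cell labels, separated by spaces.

Any route must reach 11 and 5 and still end at 4 within 8 moves, so the order of the required stops is forced.
Route from 2: left to 1, down to 5, 2× right (reaching 7), down to 11, right to 12, 2× up (reaching 4) — 8 moves in all.
Check: all required cells visited; 8 ≤ 8 moves.

2 1 5 6 7 11 12 8 4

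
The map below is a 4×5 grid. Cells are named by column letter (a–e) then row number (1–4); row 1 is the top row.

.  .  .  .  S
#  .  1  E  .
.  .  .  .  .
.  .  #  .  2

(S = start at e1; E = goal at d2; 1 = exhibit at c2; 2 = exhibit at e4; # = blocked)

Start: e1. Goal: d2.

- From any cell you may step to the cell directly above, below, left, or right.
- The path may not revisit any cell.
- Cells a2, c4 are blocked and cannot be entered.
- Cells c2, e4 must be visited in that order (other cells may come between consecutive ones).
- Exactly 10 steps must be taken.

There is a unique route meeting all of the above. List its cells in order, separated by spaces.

e1 d1 c1 c2 c3 d3 d4 e4 e3 e2 d2

The waypoints must appear in the order c2, e4, with no cell reused.
Route from e1: 2× left (reaching c1), 2× down (reaching c3), right to d3, down to d4, right to e4, 2× up (reaching e2), left to d2 — 10 moves in all.
Check: order respected (1 at step 3, 2 at step 7); 10 moves as required.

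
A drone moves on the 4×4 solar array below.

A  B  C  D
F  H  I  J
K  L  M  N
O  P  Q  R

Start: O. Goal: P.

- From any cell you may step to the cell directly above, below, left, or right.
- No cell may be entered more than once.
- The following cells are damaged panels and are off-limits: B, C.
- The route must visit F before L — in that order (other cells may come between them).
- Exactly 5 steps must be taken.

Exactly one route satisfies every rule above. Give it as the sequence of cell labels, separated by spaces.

O K F H L P

The waypoints must appear in the order F, L, with no cell reused.
Route from O: up 2 to F, right 1 to H, down 2 to P — 5 moves in all.
Check: order respected (F at step 2, L at step 4); 5 moves as required.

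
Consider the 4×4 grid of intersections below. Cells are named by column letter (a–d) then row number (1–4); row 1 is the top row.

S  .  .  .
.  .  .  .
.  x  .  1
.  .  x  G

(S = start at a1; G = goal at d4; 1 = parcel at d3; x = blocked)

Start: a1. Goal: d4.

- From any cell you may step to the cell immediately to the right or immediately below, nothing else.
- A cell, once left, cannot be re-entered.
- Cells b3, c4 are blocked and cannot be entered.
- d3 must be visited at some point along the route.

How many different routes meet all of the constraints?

7

A right/down-only route from a1 to d4 makes exactly 3 down-moves and 3 right-moves in some order.
With no other constraints that would be C(6,3) = 20 routes.
Split at d3 and multiply the segment counts (each segment already excludes blocked cells): a1→d3: 7; d3→d4: 1; product = 7.
That gives 7 routes.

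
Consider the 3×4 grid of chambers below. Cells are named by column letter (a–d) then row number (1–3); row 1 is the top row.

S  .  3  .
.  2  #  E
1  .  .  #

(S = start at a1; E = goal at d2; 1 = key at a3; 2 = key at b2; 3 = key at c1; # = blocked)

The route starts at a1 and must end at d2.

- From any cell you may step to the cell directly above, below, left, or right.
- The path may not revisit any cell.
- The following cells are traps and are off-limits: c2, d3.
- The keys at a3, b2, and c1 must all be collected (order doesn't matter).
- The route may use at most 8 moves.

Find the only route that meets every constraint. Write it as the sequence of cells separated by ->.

a1 -> a2 -> a3 -> b3 -> b2 -> b1 -> c1 -> d1 -> d2

Any route must reach a3, b2, and c1 and still end at d2 within 8 moves, so the order of the required stops is forced.
Route from a1: 2× down (reaching a3), right to b3, 2× up (reaching b1), 2× right (reaching d1), down to d2 — 8 moves in all.
Check: all required cells visited; 8 ≤ 8 moves.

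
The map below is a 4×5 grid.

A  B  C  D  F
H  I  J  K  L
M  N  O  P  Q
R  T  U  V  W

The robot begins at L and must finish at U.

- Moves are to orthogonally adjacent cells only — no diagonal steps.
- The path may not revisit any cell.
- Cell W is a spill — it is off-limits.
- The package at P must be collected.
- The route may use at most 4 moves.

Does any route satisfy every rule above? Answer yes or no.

yes

One route that works: L → Q → P → V → U.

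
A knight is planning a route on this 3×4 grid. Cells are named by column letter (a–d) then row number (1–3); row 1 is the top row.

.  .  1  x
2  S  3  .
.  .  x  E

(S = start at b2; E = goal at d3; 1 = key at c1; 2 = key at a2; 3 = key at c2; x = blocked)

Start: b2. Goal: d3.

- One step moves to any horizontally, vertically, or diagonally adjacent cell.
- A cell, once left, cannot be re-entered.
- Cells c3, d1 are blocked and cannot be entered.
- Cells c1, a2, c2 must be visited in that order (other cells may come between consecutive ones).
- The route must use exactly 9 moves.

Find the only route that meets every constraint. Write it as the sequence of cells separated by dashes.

The waypoints must appear in the order c1, a2, c2, with no cell reused.
Route from b2: up-right 1 to c1, left 2 to a1, down 2 to a3, right 1 to b3, up-right 1 to c2, right 1 to d2, down 1 to d3 — 9 moves in all.
Check: order respected (1 at step 1, 2 at step 4, 3 at step 7); 9 moves as required.

b2 - c1 - b1 - a1 - a2 - a3 - b3 - c2 - d2 - d3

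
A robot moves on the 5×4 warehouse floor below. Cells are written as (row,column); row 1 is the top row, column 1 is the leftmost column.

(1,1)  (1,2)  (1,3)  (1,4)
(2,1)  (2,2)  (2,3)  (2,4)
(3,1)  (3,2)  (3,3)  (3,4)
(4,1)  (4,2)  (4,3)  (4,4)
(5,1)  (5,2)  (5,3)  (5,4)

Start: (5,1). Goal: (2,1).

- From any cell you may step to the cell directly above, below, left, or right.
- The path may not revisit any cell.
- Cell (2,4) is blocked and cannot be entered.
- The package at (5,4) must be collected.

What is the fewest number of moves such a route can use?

9

Any route passes through (5,4) somewhere between (5,1) and (2,1). Summing Manhattan distances along the two legs ((5,1) → (5,4) → (2,1)) gives a lower bound of 3 + 6 = 9 moves.
A route of 9 moves achieves this: (5,1) → (5,2) → (5,3) → (5,4) → (4,4) → (3,4) → (3,3) → (2,3) → (2,2) → (2,1).
Since 9 matches the lower bound, it is optimal.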